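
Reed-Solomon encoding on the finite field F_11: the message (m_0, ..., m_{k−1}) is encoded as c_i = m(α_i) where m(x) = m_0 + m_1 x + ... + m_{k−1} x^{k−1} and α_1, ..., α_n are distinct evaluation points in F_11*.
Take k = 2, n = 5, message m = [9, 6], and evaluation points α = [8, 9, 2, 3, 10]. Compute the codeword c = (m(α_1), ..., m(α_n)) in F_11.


c = [2, 8, 10, 5, 3]

Message polynomial: m(x) = 9 + 6·x (mod 11).
For each evaluation point α_i, compute m(α_i) mod 11:
  α_1 = 8: Horner steps 6 → 2, so m(8) = 2.
  α_2 = 9: Horner steps 6 → 8, so m(9) = 8.
  α_3 = 2: Horner steps 6 → 10, so m(2) = 10.
  α_4 = 3: Horner steps 6 → 5, so m(3) = 5.
  α_5 = 10: Horner steps 6 → 3, so m(10) = 3.
Codeword c = [2, 8, 10, 5, 3] ∈ F_11^5.


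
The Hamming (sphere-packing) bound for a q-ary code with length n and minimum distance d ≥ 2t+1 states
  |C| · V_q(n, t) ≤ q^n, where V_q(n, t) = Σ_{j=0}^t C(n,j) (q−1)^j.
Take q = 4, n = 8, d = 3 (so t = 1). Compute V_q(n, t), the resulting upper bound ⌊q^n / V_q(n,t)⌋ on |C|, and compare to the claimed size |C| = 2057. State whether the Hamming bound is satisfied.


V_q(n, t) = 25, q^n = 65536, Hamming bound = 2621, |C| = 2057 ≤ bound (satisfied).

Step 1: Compute V_q(n, t) = Σ_{j=0}^1 C(n, j) (q−1)^j.
  j = 0: C(8,0)·(3)^0 = 1·1 = 1.
  j = 1: C(8,1)·(3)^1 = 8·3 = 24.
  V_q(n, t) = 1 + 24 = 25.
Step 2: q^n = 4^8 = 65536.
Step 3: Hamming bound ⌊q^n / V_q(n,t)⌋ = ⌊65536/25⌋ = 2621.
Step 4: Compare |C| = 2057 to 2621: satisfied.
The claimed |C| lies below the Hamming bound.


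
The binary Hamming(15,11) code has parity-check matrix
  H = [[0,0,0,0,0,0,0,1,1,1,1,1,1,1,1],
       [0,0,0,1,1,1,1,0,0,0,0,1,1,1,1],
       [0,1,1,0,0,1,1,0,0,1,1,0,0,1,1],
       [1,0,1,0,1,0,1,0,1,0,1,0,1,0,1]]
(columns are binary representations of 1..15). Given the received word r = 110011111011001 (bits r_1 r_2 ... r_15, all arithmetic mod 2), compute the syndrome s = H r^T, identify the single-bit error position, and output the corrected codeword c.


s = (1, 1, 1, 0)^T, error position = 14, corrected codeword c = 110011111011011

Compute s = H r^T mod 2 one row at a time:
  s_1 = 1 + 1 + 0 + 1 + 1 + 0 + 0 + 1 = 5 ≡ 1 (mod 2).
  s_2 = 0 + 1 + 1 + 1 + 1 + 0 + 0 + 1 = 5 ≡ 1 (mod 2).
  s_3 = 1 + 0 + 1 + 1 + 0 + 1 + 0 + 1 = 5 ≡ 1 (mod 2).
  s_4 = 1 + 0 + 1 + 1 + 1 + 1 + 0 + 1 = 6 ≡ 0 (mod 2).
s = (1, 1, 1, 0)^T — this equals column 14 of H (binary 1110), so error is at position 14.
Correct: flip bit 14 of r = 110011111011001 to get c = 110011111011011.


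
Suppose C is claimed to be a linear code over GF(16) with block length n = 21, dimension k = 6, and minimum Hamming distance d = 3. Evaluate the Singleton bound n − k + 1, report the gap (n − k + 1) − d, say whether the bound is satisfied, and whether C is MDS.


Singleton RHS = n − k + 1 = 16, slack = 13, bound satisfied, not MDS.

Singleton bound: d ≤ n − k + 1.
Here n = 21, k = 6, so n − k + 1 = 16.
Given d = 3, check d ≤ 16: YES.
Slack = (n − k + 1) − d = 13.
The code is NOT MDS (slack = 13 > 0).
Description: the claimed parameters are [21, 6, 3]_16; such a code would be non-MDS.


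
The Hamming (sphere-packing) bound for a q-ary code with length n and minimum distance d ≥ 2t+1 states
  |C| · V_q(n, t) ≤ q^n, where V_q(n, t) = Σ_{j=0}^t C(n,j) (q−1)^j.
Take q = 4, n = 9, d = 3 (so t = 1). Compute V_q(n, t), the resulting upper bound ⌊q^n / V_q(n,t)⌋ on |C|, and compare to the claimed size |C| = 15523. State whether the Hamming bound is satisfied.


V_q(n, t) = 28, q^n = 262144, Hamming bound = 9362, |C| = 15523 > bound (violated).

Step 1: Compute V_q(n, t) = Σ_{j=0}^1 C(n, j) (q−1)^j.
  j = 0: C(9,0)·(3)^0 = 1·1 = 1.
  j = 1: C(9,1)·(3)^1 = 9·3 = 27.
  V_q(n, t) = 1 + 27 = 28.
Step 2: q^n = 4^9 = 262144.
Step 3: Hamming bound ⌊q^n / V_q(n,t)⌋ = ⌊262144/28⌋ = 9362.
Step 4: Compare |C| = 15523 to 9362: violated.
The claimed |C| lies above the Hamming bound, so no 4-ary code of length 9 with d ≥ 3 can have 15523 codewords.


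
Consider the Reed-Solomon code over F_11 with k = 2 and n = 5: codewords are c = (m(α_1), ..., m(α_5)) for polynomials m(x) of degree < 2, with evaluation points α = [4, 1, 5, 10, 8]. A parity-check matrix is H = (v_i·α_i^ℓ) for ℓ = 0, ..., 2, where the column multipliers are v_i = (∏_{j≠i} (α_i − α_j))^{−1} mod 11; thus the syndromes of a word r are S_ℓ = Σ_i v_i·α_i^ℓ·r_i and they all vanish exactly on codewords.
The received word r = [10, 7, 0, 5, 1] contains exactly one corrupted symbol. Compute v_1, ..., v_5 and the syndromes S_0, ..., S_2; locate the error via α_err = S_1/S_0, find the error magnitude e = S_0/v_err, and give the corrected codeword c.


S = (8, 9, 6), error at position 5, error magnitude e = 9, c = [10, 7, 0, 5, 3].

Step 1: column multipliers v_i = (∏_{j≠i}(α_i − α_j))^{−1} mod 11.
  i = 1 (α = 4): (4−1)(4−5)(4−10)(4−8) = 3·(−1)·(−6)·(−4) = −72 ≡ 5, so v_1 = 5^{−1} = 9 (mod 11).
  i = 2 (α = 1): (1−4)(1−5)(1−10)(1−8) = (−3)·(−4)·(−9)·(−7) = 756 ≡ 8, so v_2 = 8^{−1} = 7 (mod 11).
  i = 3 (α = 5): (5−4)(5−1)(5−10)(5−8) = 1·4·(−5)·(−3) = 60 ≡ 5, so v_3 = 5^{−1} = 9 (mod 11).
  i = 4 (α = 10): (10−4)(10−1)(10−5)(10−8) = 6·9·5·2 = 540 ≡ 1, so v_4 = 1^{−1} = 1 (mod 11).
  i = 5 (α = 8): (8−4)(8−1)(8−5)(8−10) = 4·7·3·(−2) = −168 ≡ 8, so v_5 = 8^{−1} = 7 (mod 11).
  v = [9, 7, 9, 1, 7].
Step 2: syndromes of r = [10, 7, 0, 5, 1] (all sums mod 11).
  S_0 = Σ v_i r_i = 9·10 + 7·7 + 9·0 + 1·5 + 7·1 = 151 ≡ 8.
  S_1 = Σ v_i α_i r_i = 9·4·10 + 7·1·7 + 9·5·0 + 1·10·5 + 7·8·1 = 515 ≡ 9.
  α_i^2 mod 11 = [5, 1, 3, 1, 9].
  S_2 = Σ v_i α_i^2 r_i = 9·5·10 + 7·1·7 + 9·3·0 + 1·1·5 + 7·9·1 = 567 ≡ 6.
  S = (8, 9, 6) ≠ 0, so r is not a codeword (an error is present).
Step 3: locate the error. For a single error e at position i, S_ℓ = v_i·e·α_i^ℓ, so α_err = S_1/S_0.
  S_0^{−1} = 8^{−1} = 7 (mod 11), so α_err = 9·7 = 63 ≡ 8 = α_5. Error position i = 5.
  Consistency check: S_2/S_1 = 6·5 = 30 ≡ 8 = α_err ✓ (single-error assumption holds).
Step 4: error magnitude e = S_0/v_5 = S_0·∏_{j≠5}(α_5 − α_j) = 8·8 = 64 ≡ 9 (mod 11).
Step 5: correct position 5: c_5 = r_5 − e = 1 − 9 ≡ 3 (mod 11). Hence c = [10, 7, 0, 5, 3].
  Check: interpolating c through the α_i gives m(x) = 6 + 1·x (degree < 2) with m(α_i) = c_i for every i, so c is indeed a codeword.


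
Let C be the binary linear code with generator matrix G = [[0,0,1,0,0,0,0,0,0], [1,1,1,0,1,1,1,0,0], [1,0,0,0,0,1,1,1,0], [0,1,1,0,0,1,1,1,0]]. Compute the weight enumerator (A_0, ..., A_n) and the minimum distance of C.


Weight distribution: A_0 = 1, A_1 = 1, A_2 = 1, A_3 = 4, A_4 = 5, A_5 = 3, A_6 = 1. Minimum distance d = 1.

Enumerate all 2^4 = 16 messages m ∈ F_2^4.
For each, compute codeword c = mG in F_2^9, then tally its weight.
  m = 0000 → c = 000000000, weight = 0.
  m = 1000 → c = 001000000, weight = 1.
  m = 0100 → c = 111011100, weight = 6.
  m = 1100 → c = 110011100, weight = 5.
  m = 0010 → c = 100001110, weight = 4.
  m = 1010 → c = 101001110, weight = 5.
  m = 0110 → c = 011010010, weight = 4.
  m = 1110 → c = 010010010, weight = 3.
  m = 0001 → c = 011001110, weight = 5.
  m = 1001 → c = 010001110, weight = 4.
  m = 0101 → c = 100010010, weight = 3.
  m = 1101 → c = 101010010, weight = 4.
  m = 0011 → c = 111000000, weight = 3.
  m = 1011 → c = 110000000, weight = 2.
  m = 0111 → c = 000011100, weight = 3.
  m = 1111 → c = 001011100, weight = 4.
Tally weights:
  weight 0: 1 codewords.
  weight 1: 1 codewords.
  weight 2: 1 codewords.
  weight 3: 4 codewords.
  weight 4: 5 codewords.
  weight 5: 3 codewords.
  weight 6: 1 codewords.
Minimum distance d = smallest w > 0 with A_w > 0 = 1.
Sanity: Σ A_w = 16 = 2^4 = 16 ✓.


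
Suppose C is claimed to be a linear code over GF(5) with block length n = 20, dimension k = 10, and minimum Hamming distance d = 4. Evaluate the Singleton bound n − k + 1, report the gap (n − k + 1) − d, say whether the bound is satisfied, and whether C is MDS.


Singleton RHS = n − k + 1 = 11, slack = 7, bound satisfied, not MDS.

Singleton bound: d ≤ n − k + 1.
Here n = 20, k = 10, so n − k + 1 = 11.
Given d = 4, check d ≤ 11: YES.
Slack = (n − k + 1) − d = 7.
The code is NOT MDS (slack = 7 > 0).
Description: the claimed parameters are [20, 10, 4]_5; such a code would be non-MDS.


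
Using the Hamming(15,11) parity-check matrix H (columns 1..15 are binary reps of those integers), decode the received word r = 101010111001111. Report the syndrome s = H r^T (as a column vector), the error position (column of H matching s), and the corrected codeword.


s = (0, 0, 0, 1)^T, error position = 1, corrected codeword c = 001010111001111

Compute s = H r^T mod 2 one row at a time:
  s_1 = 1 + 1 + 0 + 0 + 1 + 1 + 1 + 1 = 6 ≡ 0 (mod 2).
  s_2 = 0 + 1 + 0 + 1 + 1 + 1 + 1 + 1 = 6 ≡ 0 (mod 2).
  s_3 = 0 + 1 + 0 + 1 + 0 + 0 + 1 + 1 = 4 ≡ 0 (mod 2).
  s_4 = 1 + 1 + 1 + 1 + 1 + 0 + 1 + 1 = 7 ≡ 1 (mod 2).
s = (0, 0, 0, 1)^T — this equals column 1 of H (binary 0001), so error is at position 1.
Correct: flip bit 1 of r = 101010111001111 to get c = 001010111001111.


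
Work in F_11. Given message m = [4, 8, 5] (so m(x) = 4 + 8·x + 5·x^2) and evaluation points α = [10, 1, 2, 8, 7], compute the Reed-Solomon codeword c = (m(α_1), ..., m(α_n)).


c = [1, 6, 7, 3, 8]

Message polynomial: m(x) = 4 + 8·x + 5·x^2 (mod 11).
For each evaluation point α_i, compute m(α_i) mod 11:
  α_1 = 10: Horner steps 5 → 3 → 1, so m(10) = 1.
  α_2 = 1: Horner steps 5 → 2 → 6, so m(1) = 6.
  α_3 = 2: Horner steps 5 → 7 → 7, so m(2) = 7.
  α_4 = 8: Horner steps 5 → 4 → 3, so m(8) = 3.
  α_5 = 7: Horner steps 5 → 10 → 8, so m(7) = 8.
Codeword c = [1, 6, 7, 3, 8] ∈ F_11^5.


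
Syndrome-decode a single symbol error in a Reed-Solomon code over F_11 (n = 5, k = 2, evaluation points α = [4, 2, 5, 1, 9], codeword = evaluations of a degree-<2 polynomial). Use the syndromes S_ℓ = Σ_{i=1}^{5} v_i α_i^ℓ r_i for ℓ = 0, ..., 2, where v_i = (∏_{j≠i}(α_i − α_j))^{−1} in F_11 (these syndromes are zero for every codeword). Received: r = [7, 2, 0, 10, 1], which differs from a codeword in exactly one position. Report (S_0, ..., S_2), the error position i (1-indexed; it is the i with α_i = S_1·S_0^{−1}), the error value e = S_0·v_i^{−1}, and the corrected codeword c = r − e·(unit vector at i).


S = (4, 5, 9), error at position 1, error magnitude e = 10, c = [8, 2, 0, 10, 1].

Step 1: column multipliers v_i = (∏_{j≠i}(α_i − α_j))^{−1} mod 11.
  i = 1 (α = 4): (4−2)(4−5)(4−1)(4−9) = 2·(−1)·3·(−5) = 30 ≡ 8, so v_1 = 8^{−1} = 7 (mod 11).
  i = 2 (α = 2): (2−4)(2−5)(2−1)(2−9) = (−2)·(−3)·1·(−7) = −42 ≡ 2, so v_2 = 2^{−1} = 6 (mod 11).
  i = 3 (α = 5): (5−4)(5−2)(5−1)(5−9) = 1·3·4·(−4) = −48 ≡ 7, so v_3 = 7^{−1} = 8 (mod 11).
  i = 4 (α = 1): (1−4)(1−2)(1−5)(1−9) = (−3)·(−1)·(−4)·(−8) = 96 ≡ 8, so v_4 = 8^{−1} = 7 (mod 11).
  i = 5 (α = 9): (9−4)(9−2)(9−5)(9−1) = 5·7·4·8 = 1120 ≡ 9, so v_5 = 9^{−1} = 5 (mod 11).
  v = [7, 6, 8, 7, 5].
Step 2: syndromes of r = [7, 2, 0, 10, 1] (all sums mod 11).
  S_0 = Σ v_i r_i = 7·7 + 6·2 + 8·0 + 7·10 + 5·1 = 136 ≡ 4.
  S_1 = Σ v_i α_i r_i = 7·4·7 + 6·2·2 + 8·5·0 + 7·1·10 + 5·9·1 = 335 ≡ 5.
  α_i^2 mod 11 = [5, 4, 3, 1, 4].
  S_2 = Σ v_i α_i^2 r_i = 7·5·7 + 6·4·2 + 8·3·0 + 7·1·10 + 5·4·1 = 383 ≡ 9.
  S = (4, 5, 9) ≠ 0, so r is not a codeword (an error is present).
Step 3: locate the error. For a single error e at position i, S_ℓ = v_i·e·α_i^ℓ, so α_err = S_1/S_0.
  S_0^{−1} = 4^{−1} = 3 (mod 11), so α_err = 5·3 = 15 ≡ 4 = α_1. Error position i = 1.
  Consistency check: S_2/S_1 = 9·9 = 81 ≡ 4 = α_err ✓ (single-error assumption holds).
Step 4: error magnitude e = S_0/v_1 = S_0·∏_{j≠1}(α_1 − α_j) = 4·8 = 32 ≡ 10 (mod 11).
Step 5: correct position 1: c_1 = r_1 − e = 7 − 10 ≡ 8 (mod 11). Hence c = [8, 2, 0, 10, 1].
  Check: interpolating c through the α_i gives m(x) = 7 + 3·x (degree < 2) with m(α_i) = c_i for every i, so c is indeed a codeword.


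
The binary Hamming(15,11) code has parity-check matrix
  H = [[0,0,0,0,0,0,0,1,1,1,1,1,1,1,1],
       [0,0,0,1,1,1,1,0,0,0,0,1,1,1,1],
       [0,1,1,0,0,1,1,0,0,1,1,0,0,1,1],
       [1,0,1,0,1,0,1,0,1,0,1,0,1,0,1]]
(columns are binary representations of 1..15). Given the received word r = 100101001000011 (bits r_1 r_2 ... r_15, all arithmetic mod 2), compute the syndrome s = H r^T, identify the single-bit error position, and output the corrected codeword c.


s = (1, 0, 1, 1)^T, error position = 11, corrected codeword c = 100101001010011

Compute s = H r^T mod 2 one row at a time:
  s_1 = 0 + 1 + 0 + 0 + 0 + 0 + 1 + 1 = 3 ≡ 1 (mod 2).
  s_2 = 1 + 0 + 1 + 0 + 0 + 0 + 1 + 1 = 4 ≡ 0 (mod 2).
  s_3 = 0 + 0 + 1 + 0 + 0 + 0 + 1 + 1 = 3 ≡ 1 (mod 2).
  s_4 = 1 + 0 + 0 + 0 + 1 + 0 + 0 + 1 = 3 ≡ 1 (mod 2).
s = (1, 0, 1, 1)^T — this equals column 11 of H (binary 1011), so error is at position 11.
Correct: flip bit 11 of r = 100101001000011 to get c = 100101001010011.


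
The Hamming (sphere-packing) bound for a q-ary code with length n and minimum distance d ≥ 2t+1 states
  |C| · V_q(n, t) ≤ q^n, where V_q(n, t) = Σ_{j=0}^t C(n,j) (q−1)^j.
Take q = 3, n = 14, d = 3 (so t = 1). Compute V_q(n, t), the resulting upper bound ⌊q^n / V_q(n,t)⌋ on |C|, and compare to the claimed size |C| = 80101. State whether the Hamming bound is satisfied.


V_q(n, t) = 29, q^n = 4782969, Hamming bound = 164929, |C| = 80101 ≤ bound (satisfied).

Step 1: Compute V_q(n, t) = Σ_{j=0}^1 C(n, j) (q−1)^j.
  j = 0: C(14,0)·(2)^0 = 1·1 = 1.
  j = 1: C(14,1)·(2)^1 = 14·2 = 28.
  V_q(n, t) = 1 + 28 = 29.
Step 2: q^n = 3^14 = 4782969.
Step 3: Hamming bound ⌊q^n / V_q(n,t)⌋ = ⌊4782969/29⌋ = 164929.
Step 4: Compare |C| = 80101 to 164929: satisfied.
The claimed |C| lies below the Hamming bound.


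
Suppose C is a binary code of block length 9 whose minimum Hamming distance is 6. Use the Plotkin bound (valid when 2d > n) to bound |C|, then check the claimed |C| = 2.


Plotkin bound M ≤ 4; given |C| = 2 ≤ bound (satisfied).

Check applicability: 2d = 12, n = 9.
2d − n = 3 > 0, so Plotkin applies.
Compute d/(2d−n) = 6/3 ≈ 2.0000.
⌊d/(2d−n)⌋ = 2.
Plotkin bound: M ≤ 2·2 = 4.
Given |C| = 2, check: satisfied.
This |C| is below the Plotkin bound.


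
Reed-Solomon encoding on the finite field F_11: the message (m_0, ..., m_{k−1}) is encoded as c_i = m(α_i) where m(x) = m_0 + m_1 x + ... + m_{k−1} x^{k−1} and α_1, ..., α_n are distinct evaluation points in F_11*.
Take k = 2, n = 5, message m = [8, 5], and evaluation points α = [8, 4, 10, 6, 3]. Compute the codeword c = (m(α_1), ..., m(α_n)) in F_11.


c = [4, 6, 3, 5, 1]

Message polynomial: m(x) = 8 + 5·x (mod 11).
For each evaluation point α_i, compute m(α_i) mod 11:
  α_1 = 8: Horner steps 5 → 4, so m(8) = 4.
  α_2 = 4: Horner steps 5 → 6, so m(4) = 6.
  α_3 = 10: Horner steps 5 → 3, so m(10) = 3.
  α_4 = 6: Horner steps 5 → 5, so m(6) = 5.
  α_5 = 3: Horner steps 5 → 1, so m(3) = 1.
Codeword c = [4, 6, 3, 5, 1] ∈ F_11^5.


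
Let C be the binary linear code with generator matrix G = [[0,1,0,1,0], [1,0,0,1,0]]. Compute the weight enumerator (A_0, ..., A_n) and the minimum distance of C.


Weight distribution: A_0 = 1, A_2 = 3. Minimum distance d = 2.

Enumerate all 2^2 = 4 messages m ∈ F_2^2.
For each, compute codeword c = mG in F_2^5, then tally its weight.
  m = 00 → c = 00000, weight = 0.
  m = 10 → c = 01010, weight = 2.
  m = 01 → c = 10010, weight = 2.
  m = 11 → c = 11000, weight = 2.
Tally weights:
  weight 0: 1 codewords.
  weight 2: 3 codewords.
Minimum distance d = smallest w > 0 with A_w > 0 = 2.
Sanity: Σ A_w = 4 = 2^2 = 4 ✓.


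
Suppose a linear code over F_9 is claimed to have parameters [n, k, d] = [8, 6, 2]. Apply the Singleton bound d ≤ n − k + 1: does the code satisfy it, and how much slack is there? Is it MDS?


Singleton RHS = n − k + 1 = 3, slack = 1, bound satisfied, not MDS.

Singleton bound: d ≤ n − k + 1.
Here n = 8, k = 6, so n − k + 1 = 3.
Given d = 2, check d ≤ 3: YES.
Slack = (n − k + 1) − d = 1.
The code is NOT MDS (slack = 1 > 0).
Description: the claimed parameters are [8, 6, 2]_9; such a code would be non-MDS.


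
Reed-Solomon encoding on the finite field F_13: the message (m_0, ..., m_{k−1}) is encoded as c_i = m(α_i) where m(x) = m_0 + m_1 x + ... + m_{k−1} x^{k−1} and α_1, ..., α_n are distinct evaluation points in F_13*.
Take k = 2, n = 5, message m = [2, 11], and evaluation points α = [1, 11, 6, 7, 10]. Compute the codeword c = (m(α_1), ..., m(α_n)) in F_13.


c = [0, 6, 3, 1, 8]

Message polynomial: m(x) = 2 + 11·x (mod 13).
For each evaluation point α_i, compute m(α_i) mod 13:
  α_1 = 1: Horner steps 11 → 0, so m(1) = 0.
  α_2 = 11: Horner steps 11 → 6, so m(11) = 6.
  α_3 = 6: Horner steps 11 → 3, so m(6) = 3.
  α_4 = 7: Horner steps 11 → 1, so m(7) = 1.
  α_5 = 10: Horner steps 11 → 8, so m(10) = 8.
Codeword c = [0, 6, 3, 1, 8] ∈ F_13^5.


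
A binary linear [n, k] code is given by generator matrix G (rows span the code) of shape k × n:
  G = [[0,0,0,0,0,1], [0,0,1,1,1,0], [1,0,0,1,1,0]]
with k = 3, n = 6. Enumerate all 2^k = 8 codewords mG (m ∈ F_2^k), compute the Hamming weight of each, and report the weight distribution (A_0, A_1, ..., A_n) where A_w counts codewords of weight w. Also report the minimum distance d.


Weight distribution: A_0 = 1, A_1 = 1, A_2 = 1, A_3 = 3, A_4 = 2. Minimum distance d = 1.

Enumerate all 2^3 = 8 messages m ∈ F_2^3.
For each, compute codeword c = mG in F_2^6, then tally its weight.
  m = 000 → c = 000000, weight = 0.
  m = 100 → c = 000001, weight = 1.
  m = 010 → c = 001110, weight = 3.
  m = 110 → c = 001111, weight = 4.
  m = 001 → c = 100110, weight = 3.
  m = 101 → c = 100111, weight = 4.
  m = 011 → c = 101000, weight = 2.
  m = 111 → c = 101001, weight = 3.
Tally weights:
  weight 0: 1 codewords.
  weight 1: 1 codewords.
  weight 2: 1 codewords.
  weight 3: 3 codewords.
  weight 4: 2 codewords.
Minimum distance d = smallest w > 0 with A_w > 0 = 1.
Sanity: Σ A_w = 8 = 2^3 = 8 ✓.


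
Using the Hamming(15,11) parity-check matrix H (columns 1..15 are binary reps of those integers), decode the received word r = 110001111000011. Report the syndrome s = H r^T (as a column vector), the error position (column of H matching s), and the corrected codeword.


s = (0, 0, 1, 0)^T, error position = 2, corrected codeword c = 100001111000011

Compute s = H r^T mod 2 one row at a time:
  s_1 = 1 + 1 + 0 + 0 + 0 + 0 + 1 + 1 = 4 ≡ 0 (mod 2).
  s_2 = 0 + 0 + 1 + 1 + 0 + 0 + 1 + 1 = 4 ≡ 0 (mod 2).
  s_3 = 1 + 0 + 1 + 1 + 0 + 0 + 1 + 1 = 5 ≡ 1 (mod 2).
  s_4 = 1 + 0 + 0 + 1 + 1 + 0 + 0 + 1 = 4 ≡ 0 (mod 2).
s = (0, 0, 1, 0)^T — this equals column 2 of H (binary 0010), so error is at position 2.
Correct: flip bit 2 of r = 110001111000011 to get c = 100001111000011.


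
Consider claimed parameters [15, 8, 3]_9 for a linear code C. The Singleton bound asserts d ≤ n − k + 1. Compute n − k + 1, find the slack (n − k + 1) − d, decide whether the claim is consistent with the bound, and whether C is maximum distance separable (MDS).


Singleton RHS = n − k + 1 = 8, slack = 5, bound satisfied, not MDS.

Singleton bound: d ≤ n − k + 1.
Here n = 15, k = 8, so n − k + 1 = 8.
Given d = 3, check d ≤ 8: YES.
Slack = (n − k + 1) − d = 5.
The code is NOT MDS (slack = 5 > 0).
Description: the claimed parameters are [15, 8, 3]_9; such a code would be non-MDS.


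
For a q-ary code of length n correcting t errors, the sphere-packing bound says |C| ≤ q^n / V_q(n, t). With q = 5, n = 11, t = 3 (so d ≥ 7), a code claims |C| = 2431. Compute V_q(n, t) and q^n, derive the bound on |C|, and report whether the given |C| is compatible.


V_q(n, t) = 11485, q^n = 48828125, Hamming bound = 4251, |C| = 2431 ≤ bound (satisfied).

Step 1: Compute V_q(n, t) = Σ_{j=0}^3 C(n, j) (q−1)^j.
  j = 0: C(11,0)·(4)^0 = 1·1 = 1.
  j = 1: C(11,1)·(4)^1 = 11·4 = 44.
  j = 2: C(11,2)·(4)^2 = 55·16 = 880.
  j = 3: C(11,3)·(4)^3 = 165·64 = 10560.
  V_q(n, t) = 1 + 44 + 880 + 10560 = 11485.
Step 2: q^n = 5^11 = 48828125.
Step 3: Hamming bound ⌊q^n / V_q(n,t)⌋ = ⌊48828125/11485⌋ = 4251.
Step 4: Compare |C| = 2431 to 4251: satisfied.
The claimed |C| lies below the Hamming bound.


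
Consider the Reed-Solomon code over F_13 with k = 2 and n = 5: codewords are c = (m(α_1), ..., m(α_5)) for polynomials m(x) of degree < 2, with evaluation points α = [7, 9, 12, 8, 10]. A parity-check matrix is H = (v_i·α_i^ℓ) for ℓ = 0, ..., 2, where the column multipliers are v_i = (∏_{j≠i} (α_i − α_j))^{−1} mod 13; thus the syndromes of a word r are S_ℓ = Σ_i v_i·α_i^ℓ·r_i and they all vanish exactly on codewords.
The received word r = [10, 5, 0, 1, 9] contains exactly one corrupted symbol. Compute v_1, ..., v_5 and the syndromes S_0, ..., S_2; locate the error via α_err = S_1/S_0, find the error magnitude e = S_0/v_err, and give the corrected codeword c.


S = (3, 10, 3), error at position 3, error magnitude e = 9, c = [10, 5, 4, 1, 9].

Step 1: column multipliers v_i = (∏_{j≠i}(α_i − α_j))^{−1} mod 13.
  i = 1 (α = 7): (7−9)(7−12)(7−8)(7−10) = (−2)·(−5)·(−1)·(−3) = 30 ≡ 4, so v_1 = 4^{−1} = 10 (mod 13).
  i = 2 (α = 9): (9−7)(9−12)(9−8)(9−10) = 2·(−3)·1·(−1) = 6 ≡ 6, so v_2 = 6^{−1} = 11 (mod 13).
  i = 3 (α = 12): (12−7)(12−9)(12−8)(12−10) = 5·3·4·2 = 120 ≡ 3, so v_3 = 3^{−1} = 9 (mod 13).
  i = 4 (α = 8): (8−7)(8−9)(8−12)(8−10) = 1·(−1)·(−4)·(−2) = −8 ≡ 5, so v_4 = 5^{−1} = 8 (mod 13).
  i = 5 (α = 10): (10−7)(10−9)(10−12)(10−8) = 3·1·(−2)·2 = −12 ≡ 1, so v_5 = 1^{−1} = 1 (mod 13).
  v = [10, 11, 9, 8, 1].
Step 2: syndromes of r = [10, 5, 0, 1, 9] (all sums mod 13).
  S_0 = Σ v_i r_i = 10·10 + 11·5 + 9·0 + 8·1 + 1·9 = 172 ≡ 3.
  S_1 = Σ v_i α_i r_i = 10·7·10 + 11·9·5 + 9·12·0 + 8·8·1 + 1·10·9 = 1349 ≡ 10.
  α_i^2 mod 13 = [10, 3, 1, 12, 9].
  S_2 = Σ v_i α_i^2 r_i = 10·10·10 + 11·3·5 + 9·1·0 + 8·12·1 + 1·9·9 = 1342 ≡ 3.
  S = (3, 10, 3) ≠ 0, so r is not a codeword (an error is present).
Step 3: locate the error. For a single error e at position i, S_ℓ = v_i·e·α_i^ℓ, so α_err = S_1/S_0.
  S_0^{−1} = 3^{−1} = 9 (mod 13), so α_err = 10·9 = 90 ≡ 12 = α_3. Error position i = 3.
  Consistency check: S_2/S_1 = 3·4 = 12 ≡ 12 = α_err ✓ (single-error assumption holds).
Step 4: error magnitude e = S_0/v_3 = S_0·∏_{j≠3}(α_3 − α_j) = 3·3 = 9 ≡ 9 (mod 13).
Step 5: correct position 3: c_3 = r_3 − e = 0 − 9 ≡ 4 (mod 13). Hence c = [10, 5, 4, 1, 9].
  Check: interpolating c through the α_i gives m(x) = 8 + 4·x (degree < 2) with m(α_i) = c_i for every i, so c is indeed a codeword.


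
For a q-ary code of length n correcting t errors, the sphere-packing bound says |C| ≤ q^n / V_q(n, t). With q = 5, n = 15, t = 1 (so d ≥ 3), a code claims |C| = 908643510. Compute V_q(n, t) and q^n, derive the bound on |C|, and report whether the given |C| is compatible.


V_q(n, t) = 61, q^n = 30517578125, Hamming bound = 500288165, |C| = 908643510 > bound (violated).

Step 1: Compute V_q(n, t) = Σ_{j=0}^1 C(n, j) (q−1)^j.
  j = 0: C(15,0)·(4)^0 = 1·1 = 1.
  j = 1: C(15,1)·(4)^1 = 15·4 = 60.
  V_q(n, t) = 1 + 60 = 61.
Step 2: q^n = 5^15 = 30517578125.
Step 3: Hamming bound ⌊q^n / V_q(n,t)⌋ = ⌊30517578125/61⌋ = 500288165.
Step 4: Compare |C| = 908643510 to 500288165: violated.
The claimed |C| lies above the Hamming bound, so no 5-ary code of length 15 with d ≥ 3 can have 908643510 codewords.


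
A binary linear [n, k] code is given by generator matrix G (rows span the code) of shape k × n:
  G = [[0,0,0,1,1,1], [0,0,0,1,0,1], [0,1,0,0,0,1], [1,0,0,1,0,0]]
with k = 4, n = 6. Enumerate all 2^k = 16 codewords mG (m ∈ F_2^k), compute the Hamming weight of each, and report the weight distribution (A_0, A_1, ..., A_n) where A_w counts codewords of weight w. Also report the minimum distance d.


Weight distribution: A_0 = 1, A_1 = 1, A_2 = 6, A_3 = 6, A_4 = 1, A_5 = 1. Minimum distance d = 1.

Enumerate all 2^4 = 16 messages m ∈ F_2^4.
For each, compute codeword c = mG in F_2^6, then tally its weight.
  m = 0000 → c = 000000, weight = 0.
  m = 1000 → c = 000111, weight = 3.
  m = 0100 → c = 000101, weight = 2.
  m = 1100 → c = 000010, weight = 1.
  m = 0010 → c = 010001, weight = 2.
  m = 1010 → c = 010110, weight = 3.
  m = 0110 → c = 010100, weight = 2.
  m = 1110 → c = 010011, weight = 3.
  m = 0001 → c = 100100, weight = 2.
  m = 1001 → c = 100011, weight = 3.
  m = 0101 → c = 100001, weight = 2.
  m = 1101 → c = 100110, weight = 3.
  m = 0011 → c = 110101, weight = 4.
  m = 1011 → c = 110010, weight = 3.
  m = 0111 → c = 110000, weight = 2.
  m = 1111 → c = 110111, weight = 5.
Tally weights:
  weight 0: 1 codewords.
  weight 1: 1 codewords.
  weight 2: 6 codewords.
  weight 3: 6 codewords.
  weight 4: 1 codewords.
  weight 5: 1 codewords.
Minimum distance d = smallest w > 0 with A_w > 0 = 1.
Sanity: Σ A_w = 16 = 2^4 = 16 ✓.


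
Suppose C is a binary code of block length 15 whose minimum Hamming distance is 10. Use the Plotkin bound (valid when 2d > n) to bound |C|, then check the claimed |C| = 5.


Plotkin bound M ≤ 4; given |C| = 5 > bound (violated).

Check applicability: 2d = 20, n = 15.
2d − n = 5 > 0, so Plotkin applies.
Compute d/(2d−n) = 10/5 ≈ 2.0000.
⌊d/(2d−n)⌋ = 2.
Plotkin bound: M ≤ 2·2 = 4.
Given |C| = 5, check: VIOLATED.
This |C| is above the Plotkin bound, so no binary code with n = 15, d = 10 and 5 codewords exists.


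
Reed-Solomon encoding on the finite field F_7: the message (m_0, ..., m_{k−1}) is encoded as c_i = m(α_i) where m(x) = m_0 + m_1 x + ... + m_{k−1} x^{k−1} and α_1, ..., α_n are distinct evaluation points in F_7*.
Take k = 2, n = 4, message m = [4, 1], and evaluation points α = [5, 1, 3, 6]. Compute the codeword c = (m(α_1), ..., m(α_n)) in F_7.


c = [2, 5, 0, 3]

Message polynomial: m(x) = 4 + 1·x (mod 7).
For each evaluation point α_i, compute m(α_i) mod 7:
  α_1 = 5: Horner steps 1 → 2, so m(5) = 2.
  α_2 = 1: Horner steps 1 → 5, so m(1) = 5.
  α_3 = 3: Horner steps 1 → 0, so m(3) = 0.
  α_4 = 6: Horner steps 1 → 3, so m(6) = 3.
Codeword c = [2, 5, 0, 3] ∈ F_7^4.


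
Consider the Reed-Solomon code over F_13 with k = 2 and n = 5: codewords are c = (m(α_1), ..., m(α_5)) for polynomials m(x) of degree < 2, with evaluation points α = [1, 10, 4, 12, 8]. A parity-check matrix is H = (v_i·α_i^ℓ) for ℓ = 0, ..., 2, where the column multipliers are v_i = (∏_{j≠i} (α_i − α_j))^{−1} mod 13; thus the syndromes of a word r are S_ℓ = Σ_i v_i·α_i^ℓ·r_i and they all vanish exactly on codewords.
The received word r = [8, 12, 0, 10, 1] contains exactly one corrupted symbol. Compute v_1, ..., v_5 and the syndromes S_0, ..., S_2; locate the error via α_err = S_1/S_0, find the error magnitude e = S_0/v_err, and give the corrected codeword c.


S = (11, 5, 7), error at position 3, error magnitude e = 8, c = [8, 12, 5, 10, 1].

Step 1: column multipliers v_i = (∏_{j≠i}(α_i − α_j))^{−1} mod 13.
  i = 1 (α = 1): (1−10)(1−4)(1−12)(1−8) = (−9)·(−3)·(−11)·(−7) = 2079 ≡ 12, so v_1 = 12^{−1} = 12 (mod 13).
  i = 2 (α = 10): (10−1)(10−4)(10−12)(10−8) = 9·6·(−2)·2 = −216 ≡ 5, so v_2 = 5^{−1} = 8 (mod 13).
  i = 3 (α = 4): (4−1)(4−10)(4−12)(4−8) = 3·(−6)·(−8)·(−4) = −576 ≡ 9, so v_3 = 9^{−1} = 3 (mod 13).
  i = 4 (α = 12): (12−1)(12−10)(12−4)(12−8) = 11·2·8·4 = 704 ≡ 2, so v_4 = 2^{−1} = 7 (mod 13).
  i = 5 (α = 8): (8−1)(8−10)(8−4)(8−12) = 7·(−2)·4·(−4) = 224 ≡ 3, so v_5 = 3^{−1} = 9 (mod 13).
  v = [12, 8, 3, 7, 9].
Step 2: syndromes of r = [8, 12, 0, 10, 1] (all sums mod 13).
  S_0 = Σ v_i r_i = 12·8 + 8·12 + 3·0 + 7·10 + 9·1 = 271 ≡ 11.
  S_1 = Σ v_i α_i r_i = 12·1·8 + 8·10·12 + 3·4·0 + 7·12·10 + 9·8·1 = 1968 ≡ 5.
  α_i^2 mod 13 = [1, 9, 3, 1, 12].
  S_2 = Σ v_i α_i^2 r_i = 12·1·8 + 8·9·12 + 3·3·0 + 7·1·10 + 9·12·1 = 1138 ≡ 7.
  S = (11, 5, 7) ≠ 0, so r is not a codeword (an error is present).
Step 3: locate the error. For a single error e at position i, S_ℓ = v_i·e·α_i^ℓ, so α_err = S_1/S_0.
  S_0^{−1} = 11^{−1} = 6 (mod 13), so α_err = 5·6 = 30 ≡ 4 = α_3. Error position i = 3.
  Consistency check: S_2/S_1 = 7·8 = 56 ≡ 4 = α_err ✓ (single-error assumption holds).
Step 4: error magnitude e = S_0/v_3 = S_0·∏_{j≠3}(α_3 − α_j) = 11·9 = 99 ≡ 8 (mod 13).
Step 5: correct position 3: c_3 = r_3 − e = 0 − 8 ≡ 5 (mod 13). Hence c = [8, 12, 5, 10, 1].
  Check: interpolating c through the α_i gives m(x) = 9 + 12·x (degree < 2) with m(α_i) = c_i for every i, so c is indeed a codeword.


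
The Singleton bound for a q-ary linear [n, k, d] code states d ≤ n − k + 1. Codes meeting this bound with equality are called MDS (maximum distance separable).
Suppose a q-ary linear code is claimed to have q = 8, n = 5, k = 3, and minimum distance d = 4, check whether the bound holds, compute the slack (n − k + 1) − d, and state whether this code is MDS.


Singleton RHS = n − k + 1 = 3, slack = -1, bound violated (no such code; not MDS).

Singleton bound: d ≤ n − k + 1.
Here n = 5, k = 3, so n − k + 1 = 3.
Given d = 4, check d ≤ 3: NO.
Slack = (n − k + 1) − d = -1.
The slack is negative: d = 4 exceeds n − k + 1 = 3 by 1, so the Singleton bound is violated and no linear [5, 3, 4]_8 code can exist. In particular it is not MDS (MDS requires d = n − k + 1 exactly).
Description: the claimed parameters are [5, 3, 4]_8; such a code would be impossible (violates the Singleton bound).


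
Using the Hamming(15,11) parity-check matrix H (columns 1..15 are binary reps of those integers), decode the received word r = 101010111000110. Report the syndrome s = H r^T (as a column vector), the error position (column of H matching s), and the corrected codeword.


s = (0, 0, 1, 0)^T, error position = 2, corrected codeword c = 111010111000110

Compute s = H r^T mod 2 one row at a time:
  s_1 = 1 + 1 + 0 + 0 + 0 + 1 + 1 + 0 = 4 ≡ 0 (mod 2).
  s_2 = 0 + 1 + 0 + 1 + 0 + 1 + 1 + 0 = 4 ≡ 0 (mod 2).
  s_3 = 0 + 1 + 0 + 1 + 0 + 0 + 1 + 0 = 3 ≡ 1 (mod 2).
  s_4 = 1 + 1 + 1 + 1 + 1 + 0 + 1 + 0 = 6 ≡ 0 (mod 2).
s = (0, 0, 1, 0)^T — this equals column 2 of H (binary 0010), so error is at position 2.
Correct: flip bit 2 of r = 101010111000110 to get c = 111010111000110.


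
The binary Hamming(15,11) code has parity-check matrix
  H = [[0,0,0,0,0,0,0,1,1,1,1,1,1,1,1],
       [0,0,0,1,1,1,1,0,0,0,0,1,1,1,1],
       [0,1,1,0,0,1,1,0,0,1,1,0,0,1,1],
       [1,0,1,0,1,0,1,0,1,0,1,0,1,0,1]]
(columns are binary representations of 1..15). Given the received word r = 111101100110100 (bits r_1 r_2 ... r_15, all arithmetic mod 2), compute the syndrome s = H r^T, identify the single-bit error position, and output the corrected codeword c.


s = (1, 0, 0, 1)^T, error position = 9, corrected codeword c = 111101101110100

Compute s = H r^T mod 2 one row at a time:
  s_1 = 0 + 0 + 1 + 1 + 0 + 1 + 0 + 0 = 3 ≡ 1 (mod 2).
  s_2 = 1 + 0 + 1 + 1 + 0 + 1 + 0 + 0 = 4 ≡ 0 (mod 2).
  s_3 = 1 + 1 + 1 + 1 + 1 + 1 + 0 + 0 = 6 ≡ 0 (mod 2).
  s_4 = 1 + 1 + 0 + 1 + 0 + 1 + 1 + 0 = 5 ≡ 1 (mod 2).
s = (1, 0, 0, 1)^T — this equals column 9 of H (binary 1001), so error is at position 9.
Correct: flip bit 9 of r = 111101100110100 to get c = 111101101110100.


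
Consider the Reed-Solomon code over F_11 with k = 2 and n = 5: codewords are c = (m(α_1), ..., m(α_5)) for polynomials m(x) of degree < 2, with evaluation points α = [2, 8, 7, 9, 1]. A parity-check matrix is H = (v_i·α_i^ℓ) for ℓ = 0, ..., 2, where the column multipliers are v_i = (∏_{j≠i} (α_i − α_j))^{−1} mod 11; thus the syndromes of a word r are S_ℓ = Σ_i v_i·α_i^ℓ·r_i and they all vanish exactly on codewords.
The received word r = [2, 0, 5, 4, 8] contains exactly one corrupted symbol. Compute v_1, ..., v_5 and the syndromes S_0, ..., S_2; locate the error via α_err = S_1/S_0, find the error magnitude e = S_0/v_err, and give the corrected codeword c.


S = (6, 4, 10), error at position 2, error magnitude e = 1, c = [2, 10, 5, 4, 8].

Step 1: column multipliers v_i = (∏_{j≠i}(α_i − α_j))^{−1} mod 11.
  i = 1 (α = 2): (2−8)(2−7)(2−9)(2−1) = (−6)·(−5)·(−7)·1 = −210 ≡ 10, so v_1 = 10^{−1} = 10 (mod 11).
  i = 2 (α = 8): (8−2)(8−7)(8−9)(8−1) = 6·1·(−1)·7 = −42 ≡ 2, so v_2 = 2^{−1} = 6 (mod 11).
  i = 3 (α = 7): (7−2)(7−8)(7−9)(7−1) = 5·(−1)·(−2)·6 = 60 ≡ 5, so v_3 = 5^{−1} = 9 (mod 11).
  i = 4 (α = 9): (9−2)(9−8)(9−7)(9−1) = 7·1·2·8 = 112 ≡ 2, so v_4 = 2^{−1} = 6 (mod 11).
  i = 5 (α = 1): (1−2)(1−8)(1−7)(1−9) = (−1)·(−7)·(−6)·(−8) = 336 ≡ 6, so v_5 = 6^{−1} = 2 (mod 11).
  v = [10, 6, 9, 6, 2].
Step 2: syndromes of r = [2, 0, 5, 4, 8] (all sums mod 11).
  S_0 = Σ v_i r_i = 10·2 + 6·0 + 9·5 + 6·4 + 2·8 = 105 ≡ 6.
  S_1 = Σ v_i α_i r_i = 10·2·2 + 6·8·0 + 9·7·5 + 6·9·4 + 2·1·8 = 587 ≡ 4.
  α_i^2 mod 11 = [4, 9, 5, 4, 1].
  S_2 = Σ v_i α_i^2 r_i = 10·4·2 + 6·9·0 + 9·5·5 + 6·4·4 + 2·1·8 = 417 ≡ 10.
  S = (6, 4, 10) ≠ 0, so r is not a codeword (an error is present).
Step 3: locate the error. For a single error e at position i, S_ℓ = v_i·e·α_i^ℓ, so α_err = S_1/S_0.
  S_0^{−1} = 6^{−1} = 2 (mod 11), so α_err = 4·2 = 8 ≡ 8 = α_2. Error position i = 2.
  Consistency check: S_2/S_1 = 10·3 = 30 ≡ 8 = α_err ✓ (single-error assumption holds).
Step 4: error magnitude e = S_0/v_2 = S_0·∏_{j≠2}(α_2 − α_j) = 6·2 = 12 ≡ 1 (mod 11).
Step 5: correct position 2: c_2 = r_2 − e = 0 − 1 ≡ 10 (mod 11). Hence c = [2, 10, 5, 4, 8].
  Check: interpolating c through the α_i gives m(x) = 3 + 5·x (degree < 2) with m(α_i) = c_i for every i, so c is indeed a codeword.


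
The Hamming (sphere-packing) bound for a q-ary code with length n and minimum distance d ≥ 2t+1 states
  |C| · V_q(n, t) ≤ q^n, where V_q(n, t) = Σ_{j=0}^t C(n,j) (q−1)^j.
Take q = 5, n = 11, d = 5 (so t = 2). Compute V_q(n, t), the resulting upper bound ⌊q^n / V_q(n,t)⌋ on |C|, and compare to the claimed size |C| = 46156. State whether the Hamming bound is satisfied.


V_q(n, t) = 925, q^n = 48828125, Hamming bound = 52787, |C| = 46156 ≤ bound (satisfied).

Step 1: Compute V_q(n, t) = Σ_{j=0}^2 C(n, j) (q−1)^j.
  j = 0: C(11,0)·(4)^0 = 1·1 = 1.
  j = 1: C(11,1)·(4)^1 = 11·4 = 44.
  j = 2: C(11,2)·(4)^2 = 55·16 = 880.
  V_q(n, t) = 1 + 44 + 880 = 925.
Step 2: q^n = 5^11 = 48828125.
Step 3: Hamming bound ⌊q^n / V_q(n,t)⌋ = ⌊48828125/925⌋ = 52787.
Step 4: Compare |C| = 46156 to 52787: satisfied.
The claimed |C| lies below the Hamming bound.


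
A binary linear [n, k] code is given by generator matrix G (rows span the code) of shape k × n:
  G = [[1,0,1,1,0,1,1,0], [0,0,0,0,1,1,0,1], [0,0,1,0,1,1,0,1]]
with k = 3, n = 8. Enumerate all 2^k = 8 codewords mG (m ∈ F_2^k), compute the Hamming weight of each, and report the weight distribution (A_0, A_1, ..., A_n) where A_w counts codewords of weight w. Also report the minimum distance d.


Weight distribution: A_0 = 1, A_1 = 1, A_3 = 1, A_4 = 2, A_5 = 2, A_6 = 1. Minimum distance d = 1.

Enumerate all 2^3 = 8 messages m ∈ F_2^3.
For each, compute codeword c = mG in F_2^8, then tally its weight.
  m = 000 → c = 00000000, weight = 0.
  m = 100 → c = 10110110, weight = 5.
  m = 010 → c = 00001101, weight = 3.
  m = 110 → c = 10111011, weight = 6.
  m = 001 → c = 00101101, weight = 4.
  m = 101 → c = 10011011, weight = 5.
  m = 011 → c = 00100000, weight = 1.
  m = 111 → c = 10010110, weight = 4.
Tally weights:
  weight 0: 1 codewords.
  weight 1: 1 codewords.
  weight 3: 1 codewords.
  weight 4: 2 codewords.
  weight 5: 2 codewords.
  weight 6: 1 codewords.
Minimum distance d = smallest w > 0 with A_w > 0 = 1.
Sanity: Σ A_w = 8 = 2^3 = 8 ✓.


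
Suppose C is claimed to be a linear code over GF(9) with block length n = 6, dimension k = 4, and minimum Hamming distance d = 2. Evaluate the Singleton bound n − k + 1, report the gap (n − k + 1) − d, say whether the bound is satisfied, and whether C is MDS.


Singleton RHS = n − k + 1 = 3, slack = 1, bound satisfied, not MDS.

Singleton bound: d ≤ n − k + 1.
Here n = 6, k = 4, so n − k + 1 = 3.
Given d = 2, check d ≤ 3: YES.
Slack = (n − k + 1) − d = 1.
The code is NOT MDS (slack = 1 > 0).
Description: the claimed parameters are [6, 4, 2]_9; such a code would be non-MDS.


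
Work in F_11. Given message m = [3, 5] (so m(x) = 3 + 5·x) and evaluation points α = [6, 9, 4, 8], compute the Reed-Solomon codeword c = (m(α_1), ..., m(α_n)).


c = [0, 4, 1, 10]

Message polynomial: m(x) = 3 + 5·x (mod 11).
For each evaluation point α_i, compute m(α_i) mod 11:
  α_1 = 6: Horner steps 5 → 0, so m(6) = 0.
  α_2 = 9: Horner steps 5 → 4, so m(9) = 4.
  α_3 = 4: Horner steps 5 → 1, so m(4) = 1.
  α_4 = 8: Horner steps 5 → 10, so m(8) = 10.
Codeword c = [0, 4, 1, 10] ∈ F_11^4.


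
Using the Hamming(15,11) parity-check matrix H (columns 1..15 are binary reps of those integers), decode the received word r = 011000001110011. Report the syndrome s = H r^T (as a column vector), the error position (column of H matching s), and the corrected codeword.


s = (1, 0, 0, 0)^T, error position = 8, corrected codeword c = 011000011110011

Compute s = H r^T mod 2 one row at a time:
  s_1 = 0 + 1 + 1 + 1 + 0 + 0 + 1 + 1 = 5 ≡ 1 (mod 2).
  s_2 = 0 + 0 + 0 + 0 + 0 + 0 + 1 + 1 = 2 ≡ 0 (mod 2).
  s_3 = 1 + 1 + 0 + 0 + 1 + 1 + 1 + 1 = 6 ≡ 0 (mod 2).
  s_4 = 0 + 1 + 0 + 0 + 1 + 1 + 0 + 1 = 4 ≡ 0 (mod 2).
s = (1, 0, 0, 0)^T — this equals column 8 of H (binary 1000), so error is at position 8.
Correct: flip bit 8 of r = 011000001110011 to get c = 011000011110011.


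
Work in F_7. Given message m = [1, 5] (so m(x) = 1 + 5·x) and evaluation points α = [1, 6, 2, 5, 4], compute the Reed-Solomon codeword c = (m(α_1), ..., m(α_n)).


c = [6, 3, 4, 5, 0]

Message polynomial: m(x) = 1 + 5·x (mod 7).
For each evaluation point α_i, compute m(α_i) mod 7:
  α_1 = 1: Horner steps 5 → 6, so m(1) = 6.
  α_2 = 6: Horner steps 5 → 3, so m(6) = 3.
  α_3 = 2: Horner steps 5 → 4, so m(2) = 4.
  α_4 = 5: Horner steps 5 → 5, so m(5) = 5.
  α_5 = 4: Horner steps 5 → 0, so m(4) = 0.
Codeword c = [6, 3, 4, 5, 0] ∈ F_7^5.


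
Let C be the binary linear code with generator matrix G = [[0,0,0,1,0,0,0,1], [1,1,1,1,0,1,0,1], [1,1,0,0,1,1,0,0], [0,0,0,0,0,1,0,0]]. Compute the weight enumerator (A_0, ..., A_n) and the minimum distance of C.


Weight distribution: A_0 = 1, A_1 = 1, A_2 = 2, A_3 = 4, A_4 = 3, A_5 = 3, A_6 = 2. Minimum distance d = 1.

Enumerate all 2^4 = 16 messages m ∈ F_2^4.
For each, compute codeword c = mG in F_2^8, then tally its weight.
  m = 0000 → c = 00000000, weight = 0.
  m = 1000 → c = 00010001, weight = 2.
  m = 0100 → c = 11110101, weight = 6.
  m = 1100 → c = 11100100, weight = 4.
  m = 0010 → c = 11001100, weight = 4.
  m = 1010 → c = 11011101, weight = 6.
  m = 0110 → c = 00111001, weight = 4.
  m = 1110 → c = 00101000, weight = 2.
  m = 0001 → c = 00000100, weight = 1.
  m = 1001 → c = 00010101, weight = 3.
  m = 0101 → c = 11110001, weight = 5.
  m = 1101 → c = 11100000, weight = 3.
  m = 0011 → c = 11001000, weight = 3.
  m = 1011 → c = 11011001, weight = 5.
  m = 0111 → c = 00111101, weight = 5.
  m = 1111 → c = 00101100, weight = 3.
Tally weights:
  weight 0: 1 codewords.
  weight 1: 1 codewords.
  weight 2: 2 codewords.
  weight 3: 4 codewords.
  weight 4: 3 codewords.
  weight 5: 3 codewords.
  weight 6: 2 codewords.
Minimum distance d = smallest w > 0 with A_w > 0 = 1.
Sanity: Σ A_w = 16 = 2^4 = 16 ✓.
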